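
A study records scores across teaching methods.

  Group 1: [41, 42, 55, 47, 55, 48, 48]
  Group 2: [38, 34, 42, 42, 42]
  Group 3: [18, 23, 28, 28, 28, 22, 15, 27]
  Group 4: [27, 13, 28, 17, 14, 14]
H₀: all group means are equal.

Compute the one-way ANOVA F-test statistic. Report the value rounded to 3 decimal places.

Group means [48.00, 39.60, 23.62, 18.83], grand mean 32.154
SSB = Σnᵢ(x̄ᵢ−x̄)² = 3681.476; SSW = ΣΣ(x−x̄ᵢ)² = 647.908
MSB = 3681.476/3 = 1227.1588; MSW = 647.908/22 = 29.4504
F = MSB/MSW = 41.6687
df = (3, 22)

test statistic = 41.669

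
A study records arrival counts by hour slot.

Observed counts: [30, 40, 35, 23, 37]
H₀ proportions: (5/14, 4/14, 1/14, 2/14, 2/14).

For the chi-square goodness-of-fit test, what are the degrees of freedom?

df = k − 1 = 5 − 1 = 4

degrees of freedom = 4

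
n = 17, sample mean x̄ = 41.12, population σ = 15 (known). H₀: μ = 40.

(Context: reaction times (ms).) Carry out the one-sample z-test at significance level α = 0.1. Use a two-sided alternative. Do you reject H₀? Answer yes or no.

reject H₀: no

SE = σ/√n = 15/√17 = 3.6380
z = (x̄−μ₀)/SE = (41.12−40)/3.6380 = 0.3079
p-value (two-sided) = 0.75819
At α=0.1: p ≥ α → fail to reject H₀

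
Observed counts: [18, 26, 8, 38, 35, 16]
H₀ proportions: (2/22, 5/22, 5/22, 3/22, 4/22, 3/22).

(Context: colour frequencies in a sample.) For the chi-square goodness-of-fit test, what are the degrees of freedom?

df = k − 1 = 6 − 1 = 5

degrees of freedom = 5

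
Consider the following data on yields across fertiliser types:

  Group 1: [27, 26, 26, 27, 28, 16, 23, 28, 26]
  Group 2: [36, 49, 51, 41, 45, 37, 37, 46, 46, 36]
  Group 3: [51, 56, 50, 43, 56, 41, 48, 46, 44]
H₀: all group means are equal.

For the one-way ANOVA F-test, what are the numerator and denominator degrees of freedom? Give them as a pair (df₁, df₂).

k = 3 groups, N = 28 total
df = (k−1, N−k) = (3−1, 28−3) = (2, 25)

degrees of freedom = [2, 25]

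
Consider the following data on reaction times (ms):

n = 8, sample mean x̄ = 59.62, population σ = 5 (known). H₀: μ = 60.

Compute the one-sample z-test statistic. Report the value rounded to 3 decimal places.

test statistic = -0.215

SE = σ/√n = 5/√8 = 1.7678
z = (x̄−μ₀)/SE = (59.62−60)/1.7678 = -0.2150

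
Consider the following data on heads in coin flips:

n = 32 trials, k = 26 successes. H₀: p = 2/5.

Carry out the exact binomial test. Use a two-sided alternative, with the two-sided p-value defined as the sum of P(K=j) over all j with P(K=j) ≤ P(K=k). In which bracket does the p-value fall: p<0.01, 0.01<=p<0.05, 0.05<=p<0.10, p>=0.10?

p-value bracket: p<0.01

Exact binomial: n=32, k=26, p₀=2/5=0.4000
P(X=j) = C(n,j)·p₀^j·(1−p₀)^(n−j); p = Σ P(X=j) over j with P(X=j) ≤ P(X=26)
p-value (two-sided) = 0.00000
→ bracket: p<0.01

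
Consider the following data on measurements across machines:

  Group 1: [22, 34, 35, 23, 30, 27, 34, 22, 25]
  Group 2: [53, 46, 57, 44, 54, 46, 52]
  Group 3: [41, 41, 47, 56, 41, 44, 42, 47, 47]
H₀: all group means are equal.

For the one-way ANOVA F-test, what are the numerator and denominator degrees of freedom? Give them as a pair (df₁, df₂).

degrees of freedom = [2, 22]

k = 3 groups, N = 25 total
df = (k−1, N−k) = (3−1, 25−3) = (2, 22)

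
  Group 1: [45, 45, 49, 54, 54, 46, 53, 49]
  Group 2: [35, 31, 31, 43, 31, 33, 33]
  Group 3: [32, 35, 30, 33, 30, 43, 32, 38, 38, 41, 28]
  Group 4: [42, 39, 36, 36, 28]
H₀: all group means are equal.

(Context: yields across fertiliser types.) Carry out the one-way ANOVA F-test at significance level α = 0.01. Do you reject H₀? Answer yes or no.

Group means [49.38, 33.86, 34.55, 36.20], grand mean 38.484
SSB = Σnᵢ(x̄ᵢ−x̄)² = 1295.483; SSW = ΣΣ(x−x̄ᵢ)² = 562.259
MSB = 1295.483/3 = 431.8275; MSW = 562.259/27 = 20.8244
F = MSB/MSW = 20.7366
df = (3, 27)
p-value (upper-tail) = 0.00000
At α=0.01: p < α → reject H₀

reject H₀: yes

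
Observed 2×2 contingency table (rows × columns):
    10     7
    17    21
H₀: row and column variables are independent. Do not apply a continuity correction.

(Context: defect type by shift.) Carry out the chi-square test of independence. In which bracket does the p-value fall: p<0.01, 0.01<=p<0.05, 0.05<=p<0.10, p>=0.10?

Row totals [17, 38], col totals [27, 28], n=55
χ² = (10−8.35)²/8.35 + (7−8.65)²/8.65 + (17−18.65)²/18.65 + (21−19.35)²/19.35 = 0.9326
df = 1
p-value (upper-tail) = 0.33419
→ bracket: p>=0.10

p-value bracket: p>=0.10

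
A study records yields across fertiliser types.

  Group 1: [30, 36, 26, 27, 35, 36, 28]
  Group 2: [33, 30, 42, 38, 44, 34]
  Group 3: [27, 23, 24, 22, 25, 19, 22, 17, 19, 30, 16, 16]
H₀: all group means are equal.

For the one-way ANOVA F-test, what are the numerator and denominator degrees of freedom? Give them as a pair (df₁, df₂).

k = 3 groups, N = 25 total
df = (k−1, N−k) = (3−1, 25−3) = (2, 22)

degrees of freedom = [2, 22]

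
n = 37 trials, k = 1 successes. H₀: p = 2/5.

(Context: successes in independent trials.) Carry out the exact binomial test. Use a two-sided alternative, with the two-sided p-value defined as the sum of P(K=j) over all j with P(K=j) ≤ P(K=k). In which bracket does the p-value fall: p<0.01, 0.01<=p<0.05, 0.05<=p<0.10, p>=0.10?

p-value bracket: p<0.01

Exact binomial: n=37, k=1, p₀=2/5=0.4000
P(X=j) = C(n,j)·p₀^j·(1−p₀)^(n−j); p = Σ P(X=j) over j with P(X=j) ≤ P(X=1)
p-value (two-sided) = 0.00000
→ bracket: p<0.01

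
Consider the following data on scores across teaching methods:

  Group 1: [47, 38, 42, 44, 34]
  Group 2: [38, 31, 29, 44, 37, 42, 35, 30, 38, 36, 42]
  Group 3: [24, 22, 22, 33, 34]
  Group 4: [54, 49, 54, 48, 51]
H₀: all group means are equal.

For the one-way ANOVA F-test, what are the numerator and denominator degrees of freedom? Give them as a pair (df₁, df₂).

k = 4 groups, N = 26 total
df = (k−1, N−k) = (4−1, 26−4) = (3, 22)

degrees of freedom = [3, 22]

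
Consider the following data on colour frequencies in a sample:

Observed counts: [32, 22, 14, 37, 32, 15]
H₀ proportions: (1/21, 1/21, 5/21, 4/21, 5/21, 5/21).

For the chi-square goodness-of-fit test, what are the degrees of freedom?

degrees of freedom = 5

df = k − 1 = 6 − 1 = 5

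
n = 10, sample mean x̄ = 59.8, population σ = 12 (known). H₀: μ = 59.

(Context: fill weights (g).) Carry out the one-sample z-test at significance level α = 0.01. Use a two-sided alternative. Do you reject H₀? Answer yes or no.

SE = σ/√n = 12/√10 = 3.7947
z = (x̄−μ₀)/SE = (59.8−59)/3.7947 = 0.2108
p-value (two-sided) = 0.83303
At α=0.01: p ≥ α → fail to reject H₀

reject H₀: no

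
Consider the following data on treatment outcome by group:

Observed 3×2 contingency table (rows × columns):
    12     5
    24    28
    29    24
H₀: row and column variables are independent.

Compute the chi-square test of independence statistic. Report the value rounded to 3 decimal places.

Row totals [17, 52, 53], col totals [65, 57], n=122
χ² = (12−9.06)²/9.06 + (5−7.94)²/7.94 + (24−27.70)²/27.70 + (28−24.30)²/24.30 + (29−28.24)²/28.24 + (24−24.76)²/24.76 = 3.1507
df = 2

test statistic = 3.151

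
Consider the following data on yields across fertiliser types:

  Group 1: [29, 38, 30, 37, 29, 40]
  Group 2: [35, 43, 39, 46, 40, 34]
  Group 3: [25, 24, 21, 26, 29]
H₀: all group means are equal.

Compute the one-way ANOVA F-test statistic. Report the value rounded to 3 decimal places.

test statistic = 15.158

Group means [33.83, 39.50, 25.00], grand mean 33.235
SSB = Σnᵢ(x̄ᵢ−x̄)² = 576.725; SSW = ΣΣ(x−x̄ᵢ)² = 266.333
MSB = 576.725/2 = 288.3627; MSW = 266.333/14 = 19.0238
F = MSB/MSW = 15.1580
df = (2, 14)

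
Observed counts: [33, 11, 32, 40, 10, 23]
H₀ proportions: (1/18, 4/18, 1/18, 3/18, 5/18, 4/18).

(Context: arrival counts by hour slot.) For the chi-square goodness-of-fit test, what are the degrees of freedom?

degrees of freedom = 5

df = k − 1 = 6 − 1 = 5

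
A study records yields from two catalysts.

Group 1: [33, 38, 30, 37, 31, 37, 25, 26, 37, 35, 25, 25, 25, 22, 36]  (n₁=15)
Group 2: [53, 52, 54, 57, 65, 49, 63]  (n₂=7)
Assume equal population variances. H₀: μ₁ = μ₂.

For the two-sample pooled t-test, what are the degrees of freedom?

degrees of freedom = 20

df = n₁ + n₂ − 2 = 15 + 7 − 2 = 20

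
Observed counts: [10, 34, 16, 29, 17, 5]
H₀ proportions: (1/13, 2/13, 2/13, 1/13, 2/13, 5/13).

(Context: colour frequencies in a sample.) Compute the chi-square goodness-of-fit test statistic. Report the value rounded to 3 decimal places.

n = 111; E_i = n·p_i = [8.54, 17.08, 17.08, 8.54, 17.08, 42.69]
χ² = (10−8.54)²/8.54 + (34−17.08)²/17.08 + (16−17.08)²/17.08 + (29−8.54)²/8.54 + (17−17.08)²/17.08 + (5−42.69)²/42.69 = 99.4009
df = 5

test statistic = 99.401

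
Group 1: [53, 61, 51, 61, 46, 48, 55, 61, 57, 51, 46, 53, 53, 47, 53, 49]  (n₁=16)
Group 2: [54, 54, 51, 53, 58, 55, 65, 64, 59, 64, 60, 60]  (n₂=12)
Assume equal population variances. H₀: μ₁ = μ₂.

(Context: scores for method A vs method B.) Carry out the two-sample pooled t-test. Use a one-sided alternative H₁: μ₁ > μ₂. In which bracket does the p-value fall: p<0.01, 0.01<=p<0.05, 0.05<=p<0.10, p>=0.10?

p-value bracket: p>=0.10

x̄₁=52.812, s₁=5.128, n₁=16
x̄₂=58.083, s₂=4.719, n₂=12
s_p² = [15·5.128² + 11·4.719²]/26 = 24.5905
SE = √(s_p²·(1/16+1/12)) = 1.8937
t = (52.812−58.083)/1.8937 = -2.7833
df = 26
p-value (one-sided, H₁ greater) = 0.99505
→ bracket: p>=0.10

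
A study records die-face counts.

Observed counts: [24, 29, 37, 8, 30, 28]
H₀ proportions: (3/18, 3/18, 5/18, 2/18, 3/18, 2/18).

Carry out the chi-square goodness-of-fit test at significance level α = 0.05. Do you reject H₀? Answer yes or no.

reject H₀: yes

n = 156; E_i = n·p_i = [26.00, 26.00, 43.33, 17.33, 26.00, 17.33]
χ² = (24−26.00)²/26.00 + (29−26.00)²/26.00 + (37−43.33)²/43.33 + (8−17.33)²/17.33 + (30−26.00)²/26.00 + (28−17.33)²/17.33 = 13.6308
df = 5
p-value (upper-tail) = 0.01813
At α=0.05: p < α → reject H₀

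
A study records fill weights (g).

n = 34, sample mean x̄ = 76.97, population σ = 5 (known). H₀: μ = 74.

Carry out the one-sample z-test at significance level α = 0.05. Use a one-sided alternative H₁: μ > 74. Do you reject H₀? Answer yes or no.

reject H₀: yes

SE = σ/√n = 5/√34 = 0.8575
z = (x̄−μ₀)/SE = (76.97−74)/0.8575 = 3.4636
p-value (one-sided, H₁ greater) = 0.00027
At α=0.05: p < α → reject H₀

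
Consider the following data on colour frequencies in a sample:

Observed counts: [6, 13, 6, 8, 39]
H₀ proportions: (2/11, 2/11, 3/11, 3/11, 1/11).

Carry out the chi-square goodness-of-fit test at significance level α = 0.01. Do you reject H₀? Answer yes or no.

n = 72; E_i = n·p_i = [13.09, 13.09, 19.64, 19.64, 6.55]
χ² = (6−13.09)²/13.09 + (13−13.09)²/13.09 + (6−19.64)²/19.64 + (8−19.64)²/19.64 + (39−6.55)²/6.55 = 181.1273
df = 4
p-value (upper-tail) = 0.00000
At α=0.01: p < α → reject H₀

reject H₀: yes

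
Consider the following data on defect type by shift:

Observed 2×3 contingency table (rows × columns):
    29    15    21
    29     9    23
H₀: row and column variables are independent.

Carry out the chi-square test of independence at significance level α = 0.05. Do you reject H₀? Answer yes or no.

reject H₀: no

Row totals [65, 61], col totals [58, 24, 44], n=126
χ² = (29−29.92)²/29.92 + (15−12.38)²/12.38 + (21−22.70)²/22.70 + (29−28.08)²/28.08 + (9−11.62)²/11.62 + (23−21.30)²/21.30 = 1.4654
df = 2
p-value (upper-tail) = 0.48061
At α=0.05: p ≥ α → fail to reject H₀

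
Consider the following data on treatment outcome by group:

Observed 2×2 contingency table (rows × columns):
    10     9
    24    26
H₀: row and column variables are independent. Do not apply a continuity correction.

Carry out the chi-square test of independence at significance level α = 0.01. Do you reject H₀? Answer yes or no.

Row totals [19, 50], col totals [34, 35], n=69
χ² = (10−9.36)²/9.36 + (9−9.64)²/9.64 + (24−24.64)²/24.64 + (26−25.36)²/25.36 = 0.1182
df = 1
p-value (upper-tail) = 0.73103
At α=0.01: p ≥ α → fail to reject H₀

reject H₀: no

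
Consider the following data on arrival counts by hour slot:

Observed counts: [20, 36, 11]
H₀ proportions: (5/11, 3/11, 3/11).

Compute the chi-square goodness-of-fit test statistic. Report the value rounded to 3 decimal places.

n = 67; E_i = n·p_i = [30.45, 18.27, 18.27]
χ² = (20−30.45)²/30.45 + (36−18.27)²/18.27 + (11−18.27)²/18.27 = 23.6816
df = 2

test statistic = 23.682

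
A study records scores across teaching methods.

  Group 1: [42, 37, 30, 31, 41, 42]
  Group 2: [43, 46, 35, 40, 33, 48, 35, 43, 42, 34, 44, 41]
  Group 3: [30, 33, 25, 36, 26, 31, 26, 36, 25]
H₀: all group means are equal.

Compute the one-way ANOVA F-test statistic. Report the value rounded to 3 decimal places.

Group means [37.17, 40.33, 29.78], grand mean 36.111
SSB = Σnᵢ(x̄ᵢ−x̄)² = 581.611; SSW = ΣΣ(x−x̄ᵢ)² = 587.056
MSB = 581.611/2 = 290.8056; MSW = 587.056/24 = 24.4606
F = MSB/MSW = 11.8887
df = (2, 24)

test statistic = 11.889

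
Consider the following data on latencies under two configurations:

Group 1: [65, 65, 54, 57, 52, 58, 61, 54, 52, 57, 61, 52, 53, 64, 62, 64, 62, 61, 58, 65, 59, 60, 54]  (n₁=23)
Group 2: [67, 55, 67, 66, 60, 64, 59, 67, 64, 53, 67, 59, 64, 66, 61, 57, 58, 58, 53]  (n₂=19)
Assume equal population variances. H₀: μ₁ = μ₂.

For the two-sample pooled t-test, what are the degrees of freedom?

df = n₁ + n₂ − 2 = 23 + 19 − 2 = 40

degrees of freedom = 40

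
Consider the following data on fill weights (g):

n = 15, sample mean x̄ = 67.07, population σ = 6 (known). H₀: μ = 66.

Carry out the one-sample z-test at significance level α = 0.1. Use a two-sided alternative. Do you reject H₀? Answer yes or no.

SE = σ/√n = 6/√15 = 1.5492
z = (x̄−μ₀)/SE = (67.07−66)/1.5492 = 0.6907
p-value (two-sided) = 0.48977
At α=0.1: p ≥ α → fail to reject H₀

reject H₀: no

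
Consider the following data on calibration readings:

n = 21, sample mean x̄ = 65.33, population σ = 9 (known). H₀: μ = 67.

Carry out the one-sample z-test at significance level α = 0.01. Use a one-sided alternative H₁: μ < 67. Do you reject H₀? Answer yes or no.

SE = σ/√n = 9/√21 = 1.9640
z = (x̄−μ₀)/SE = (65.33−67)/1.9640 = -0.8503
p-value (one-sided, H₁ less) = 0.19757
At α=0.01: p ≥ α → fail to reject H₀

reject H₀: no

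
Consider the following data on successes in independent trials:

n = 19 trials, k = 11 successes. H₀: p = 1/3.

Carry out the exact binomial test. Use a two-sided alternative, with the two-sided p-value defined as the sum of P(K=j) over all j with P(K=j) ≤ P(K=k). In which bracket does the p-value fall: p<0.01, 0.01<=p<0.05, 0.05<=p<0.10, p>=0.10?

p-value bracket: 0.01<=p<0.05

Exact binomial: n=19, k=11, p₀=1/3=0.3333
P(X=j) = C(n,j)·p₀^j·(1−p₀)^(n−j); p = Σ P(X=j) over j with P(X=j) ≤ P(X=11)
p-value (two-sided) = 0.02881
→ bracket: 0.01<=p<0.05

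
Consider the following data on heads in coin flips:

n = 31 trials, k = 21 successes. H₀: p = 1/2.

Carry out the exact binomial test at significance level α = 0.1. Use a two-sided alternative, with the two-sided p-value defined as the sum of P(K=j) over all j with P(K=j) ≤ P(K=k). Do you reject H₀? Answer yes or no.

Exact binomial: n=31, k=21, p₀=1/2=0.5000
P(X=j) = C(n,j)·p₀^j·(1−p₀)^(n−j); p = Σ P(X=j) over j with P(X=j) ≤ P(X=21)
p-value (two-sided) = 0.07076
At α=0.1: p < α → reject H₀

reject H₀: yes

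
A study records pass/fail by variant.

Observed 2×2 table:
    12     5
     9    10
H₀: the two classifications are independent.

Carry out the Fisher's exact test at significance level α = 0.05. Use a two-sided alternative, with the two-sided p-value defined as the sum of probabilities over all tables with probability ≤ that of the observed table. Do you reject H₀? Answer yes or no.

reject H₀: no

Margins: r₁=17, r₂=19, c₁=21, c₂=15, n=36
p_obs = C(17,12)·C(19,9)/C(36,21); sum pmf over tables with pmf ≤ p_obs
p-value (two-sided) = 0.19221
At α=0.05: p ≥ α → fail to reject H₀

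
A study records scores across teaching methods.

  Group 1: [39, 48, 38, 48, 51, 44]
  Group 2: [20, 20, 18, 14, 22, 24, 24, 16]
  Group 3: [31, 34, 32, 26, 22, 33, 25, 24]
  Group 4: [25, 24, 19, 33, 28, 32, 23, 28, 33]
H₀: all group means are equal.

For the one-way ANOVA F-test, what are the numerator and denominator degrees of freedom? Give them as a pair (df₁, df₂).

k = 4 groups, N = 31 total
df = (k−1, N−k) = (4−1, 31−4) = (3, 27)

degrees of freedom = [3, 27]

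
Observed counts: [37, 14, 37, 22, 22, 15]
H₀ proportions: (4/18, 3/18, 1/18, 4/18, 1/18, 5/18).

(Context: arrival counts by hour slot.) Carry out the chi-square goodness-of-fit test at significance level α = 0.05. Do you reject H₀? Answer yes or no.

reject H₀: yes

n = 147; E_i = n·p_i = [32.67, 24.50, 8.17, 32.67, 8.17, 40.83]
χ² = (37−32.67)²/32.67 + (14−24.50)²/24.50 + (37−8.17)²/8.17 + (22−32.67)²/32.67 + (22−8.17)²/8.17 + (15−40.83)²/40.83 = 150.1327
df = 5
p-value (upper-tail) = 0.00000
At α=0.05: p < α → reject H₀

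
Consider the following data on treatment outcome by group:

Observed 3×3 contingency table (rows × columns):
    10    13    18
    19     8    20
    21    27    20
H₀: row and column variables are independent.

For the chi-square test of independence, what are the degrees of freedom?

degrees of freedom = 4

df = (r−1)(c−1) = (3−1)·(3−1) = 4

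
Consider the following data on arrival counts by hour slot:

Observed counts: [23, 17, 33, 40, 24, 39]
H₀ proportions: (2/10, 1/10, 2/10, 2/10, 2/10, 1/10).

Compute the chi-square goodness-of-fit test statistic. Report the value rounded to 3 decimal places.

n = 176; E_i = n·p_i = [35.20, 17.60, 35.20, 35.20, 35.20, 17.60]
χ² = (23−35.20)²/35.20 + (17−17.60)²/17.60 + (33−35.20)²/35.20 + (40−35.20)²/35.20 + (24−35.20)²/35.20 + (39−17.60)²/17.60 = 34.6250
df = 5

test statistic = 34.625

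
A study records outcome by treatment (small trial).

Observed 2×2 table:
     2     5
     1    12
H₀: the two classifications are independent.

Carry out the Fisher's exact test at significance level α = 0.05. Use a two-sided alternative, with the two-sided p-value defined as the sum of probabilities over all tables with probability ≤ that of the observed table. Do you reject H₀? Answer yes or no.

reject H₀: no

Margins: r₁=7, r₂=13, c₁=3, c₂=17, n=20
p_obs = C(7,2)·C(13,1)/C(20,3); sum pmf over tables with pmf ≤ p_obs
p-value (two-sided) = 0.27018
At α=0.05: p ≥ α → fail to reject H₀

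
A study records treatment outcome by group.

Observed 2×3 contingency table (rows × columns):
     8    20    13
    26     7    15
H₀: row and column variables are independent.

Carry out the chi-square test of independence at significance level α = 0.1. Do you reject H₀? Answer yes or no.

Row totals [41, 48], col totals [34, 27, 28], n=89
χ² = (8−15.66)²/15.66 + (20−12.44)²/12.44 + (13−12.90)²/12.90 + (26−18.34)²/18.34 + (7−14.56)²/14.56 + (15−15.10)²/15.10 = 15.4767
df = 2
p-value (upper-tail) = 0.00044
At α=0.1: p < α → reject H₀

reject H₀: yes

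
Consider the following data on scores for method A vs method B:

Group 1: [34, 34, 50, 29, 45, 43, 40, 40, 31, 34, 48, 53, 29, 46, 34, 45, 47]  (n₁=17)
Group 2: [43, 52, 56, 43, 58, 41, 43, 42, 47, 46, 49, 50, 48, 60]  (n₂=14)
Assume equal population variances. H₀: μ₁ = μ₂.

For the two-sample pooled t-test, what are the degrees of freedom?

degrees of freedom = 29

df = n₁ + n₂ − 2 = 17 + 14 − 2 = 29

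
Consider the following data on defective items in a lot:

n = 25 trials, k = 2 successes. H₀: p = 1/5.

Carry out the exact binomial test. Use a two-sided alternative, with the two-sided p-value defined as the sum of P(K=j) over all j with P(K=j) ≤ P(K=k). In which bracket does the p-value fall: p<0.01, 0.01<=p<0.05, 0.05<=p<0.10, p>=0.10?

Exact binomial: n=25, k=2, p₀=1/5=0.2000
P(X=j) = C(n,j)·p₀^j·(1−p₀)^(n−j); p = Σ P(X=j) over j with P(X=j) ≤ P(X=2)
p-value (two-sided) = 0.20735
→ bracket: p>=0.10

p-value bracket: p>=0.10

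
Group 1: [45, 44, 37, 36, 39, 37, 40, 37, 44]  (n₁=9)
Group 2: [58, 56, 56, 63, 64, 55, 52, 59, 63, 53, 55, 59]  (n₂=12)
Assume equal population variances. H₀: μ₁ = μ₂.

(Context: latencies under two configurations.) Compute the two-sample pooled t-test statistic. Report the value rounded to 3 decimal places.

x̄₁=39.889, s₁=3.551, n₁=9
x̄₂=57.750, s₂=3.980, n₂=12
s_p² = [8·3.551² + 11·3.980²]/19 = 14.4810
SE = √(s_p²·(1/9+1/12)) = 1.6780
t = (39.889−57.750)/1.6780 = -10.6442
df = 19

test statistic = -10.644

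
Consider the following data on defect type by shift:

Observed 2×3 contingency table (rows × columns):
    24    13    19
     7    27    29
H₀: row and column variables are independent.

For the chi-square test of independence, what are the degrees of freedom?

degrees of freedom = 2

df = (r−1)(c−1) = (2−1)·(3−1) = 2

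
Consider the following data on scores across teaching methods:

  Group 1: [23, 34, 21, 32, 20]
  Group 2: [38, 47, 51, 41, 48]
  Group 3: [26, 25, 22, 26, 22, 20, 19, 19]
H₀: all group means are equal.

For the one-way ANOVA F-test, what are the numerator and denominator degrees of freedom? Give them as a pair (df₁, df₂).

degrees of freedom = [2, 15]

k = 3 groups, N = 18 total
df = (k−1, N−k) = (3−1, 18−3) = (2, 15)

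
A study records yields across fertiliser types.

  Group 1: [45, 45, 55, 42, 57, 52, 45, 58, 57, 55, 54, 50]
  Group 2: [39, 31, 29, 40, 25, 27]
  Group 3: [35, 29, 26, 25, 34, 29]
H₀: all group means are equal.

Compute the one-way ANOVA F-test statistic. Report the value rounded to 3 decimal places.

Group means [51.25, 31.83, 29.67], grand mean 41.000
SSB = Σnᵢ(x̄ᵢ−x̄)² = 2535.583; SSW = ΣΣ(x−x̄ᵢ)² = 632.417
MSB = 2535.583/2 = 1267.7917; MSW = 632.417/21 = 30.1151
F = MSB/MSW = 42.0982
df = (2, 21)

test statistic = 42.098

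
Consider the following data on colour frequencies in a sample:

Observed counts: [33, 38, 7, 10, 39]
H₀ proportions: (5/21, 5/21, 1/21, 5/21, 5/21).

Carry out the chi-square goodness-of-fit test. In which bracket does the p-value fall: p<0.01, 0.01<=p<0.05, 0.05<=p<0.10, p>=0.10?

n = 127; E_i = n·p_i = [30.24, 30.24, 6.05, 30.24, 30.24]
χ² = (33−30.24)²/30.24 + (38−30.24)²/30.24 + (7−6.05)²/6.05 + (10−30.24)²/30.24 + (39−30.24)²/30.24 = 18.4787
df = 4
p-value (upper-tail) = 0.00099
→ bracket: p<0.01

p-value bracket: p<0.01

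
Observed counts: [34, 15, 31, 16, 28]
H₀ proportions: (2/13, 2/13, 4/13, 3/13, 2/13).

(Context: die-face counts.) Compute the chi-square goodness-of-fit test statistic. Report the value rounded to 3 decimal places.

n = 124; E_i = n·p_i = [19.08, 19.08, 38.15, 28.62, 19.08]
χ² = (34−19.08)²/19.08 + (15−19.08)²/19.08 + (31−38.15)²/38.15 + (16−28.62)²/28.62 + (28−19.08)²/19.08 = 23.6216
df = 4

test statistic = 23.622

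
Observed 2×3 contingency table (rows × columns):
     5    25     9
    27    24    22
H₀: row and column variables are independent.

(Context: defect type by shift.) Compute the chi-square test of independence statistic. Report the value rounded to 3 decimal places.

Row totals [39, 73], col totals [32, 49, 31], n=112
χ² = (5−11.14)²/11.14 + (25−17.06)²/17.06 + (9−10.79)²/10.79 + (27−20.86)²/20.86 + (24−31.94)²/31.94 + (22−20.21)²/20.21 = 11.3187
df = 2

test statistic = 11.319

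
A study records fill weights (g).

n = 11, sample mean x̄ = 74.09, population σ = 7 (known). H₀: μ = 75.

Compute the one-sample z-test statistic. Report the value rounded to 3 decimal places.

test statistic = -0.431

SE = σ/√n = 7/√11 = 2.1106
z = (x̄−μ₀)/SE = (74.09−75)/2.1106 = -0.4312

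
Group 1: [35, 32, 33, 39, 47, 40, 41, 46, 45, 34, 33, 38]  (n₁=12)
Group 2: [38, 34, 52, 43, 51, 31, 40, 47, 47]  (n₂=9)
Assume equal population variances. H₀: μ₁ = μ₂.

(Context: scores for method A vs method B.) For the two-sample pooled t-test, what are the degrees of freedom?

degrees of freedom = 19

df = n₁ + n₂ − 2 = 12 + 9 − 2 = 19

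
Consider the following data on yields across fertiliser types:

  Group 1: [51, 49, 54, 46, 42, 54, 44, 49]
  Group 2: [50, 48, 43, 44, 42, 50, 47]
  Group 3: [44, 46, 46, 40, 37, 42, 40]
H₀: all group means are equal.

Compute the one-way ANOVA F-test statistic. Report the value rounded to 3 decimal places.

test statistic = 5.595

Group means [48.62, 46.29, 42.14], grand mean 45.818
SSB = Σnᵢ(x̄ᵢ−x̄)² = 159.112; SSW = ΣΣ(x−x̄ᵢ)² = 270.161
MSB = 159.112/2 = 79.5560; MSW = 270.161/19 = 14.2190
F = MSB/MSW = 5.5951
df = (2, 19)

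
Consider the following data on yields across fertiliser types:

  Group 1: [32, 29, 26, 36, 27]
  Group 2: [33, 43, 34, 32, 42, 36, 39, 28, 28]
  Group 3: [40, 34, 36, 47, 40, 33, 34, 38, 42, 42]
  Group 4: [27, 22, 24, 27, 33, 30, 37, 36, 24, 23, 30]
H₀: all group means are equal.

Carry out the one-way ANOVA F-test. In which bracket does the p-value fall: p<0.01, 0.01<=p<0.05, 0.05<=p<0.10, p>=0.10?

Group means [30.00, 35.00, 38.60, 28.45], grand mean 33.257
SSB = Σnᵢ(x̄ᵢ−x̄)² = 619.558; SSW = ΣΣ(x−x̄ᵢ)² = 757.127
MSB = 619.558/3 = 206.5195; MSW = 757.127/31 = 24.4235
F = MSB/MSW = 8.4558
df = (3, 31)
p-value (upper-tail) = 0.00030
→ bracket: p<0.01

p-value bracket: p<0.01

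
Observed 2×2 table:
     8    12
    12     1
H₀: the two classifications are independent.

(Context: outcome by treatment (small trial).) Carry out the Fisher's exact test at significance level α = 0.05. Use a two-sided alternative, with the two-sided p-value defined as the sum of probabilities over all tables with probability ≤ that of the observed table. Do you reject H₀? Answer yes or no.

reject H₀: yes

Margins: r₁=20, r₂=13, c₁=20, c₂=13, n=33
p_obs = C(20,8)·C(13,12)/C(33,20); sum pmf over tables with pmf ≤ p_obs
p-value (two-sided) = 0.00359
At α=0.05: p < α → reject H₀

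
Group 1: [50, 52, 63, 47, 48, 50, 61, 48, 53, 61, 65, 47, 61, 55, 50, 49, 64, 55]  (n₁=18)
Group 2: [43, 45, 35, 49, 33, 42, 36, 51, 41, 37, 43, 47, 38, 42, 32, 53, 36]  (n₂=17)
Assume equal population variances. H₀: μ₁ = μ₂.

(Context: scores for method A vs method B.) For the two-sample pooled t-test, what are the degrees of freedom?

degrees of freedom = 33

df = n₁ + n₂ − 2 = 18 + 17 − 2 = 33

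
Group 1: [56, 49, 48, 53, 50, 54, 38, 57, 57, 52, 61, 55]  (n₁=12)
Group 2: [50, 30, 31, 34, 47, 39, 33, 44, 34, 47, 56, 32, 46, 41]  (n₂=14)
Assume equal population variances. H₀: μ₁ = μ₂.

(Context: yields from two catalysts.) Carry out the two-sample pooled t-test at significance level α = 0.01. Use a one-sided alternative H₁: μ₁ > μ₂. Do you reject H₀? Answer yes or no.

x̄₁=52.500, s₁=5.901, n₁=12
x̄₂=40.286, s₂=8.194, n₂=14
s_p² = [11·5.901² + 13·8.194²]/24 = 52.3274
SE = √(s_p²·(1/12+1/14)) = 2.8457
t = (52.500−40.286)/2.8457 = 4.2921
df = 24
p-value (one-sided, H₁ greater) = 0.00013
At α=0.01: p < α → reject H₀

reject H₀: yes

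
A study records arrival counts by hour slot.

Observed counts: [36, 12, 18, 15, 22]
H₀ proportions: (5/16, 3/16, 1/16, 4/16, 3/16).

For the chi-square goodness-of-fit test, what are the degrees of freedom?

degrees of freedom = 4

df = k − 1 = 5 − 1 = 4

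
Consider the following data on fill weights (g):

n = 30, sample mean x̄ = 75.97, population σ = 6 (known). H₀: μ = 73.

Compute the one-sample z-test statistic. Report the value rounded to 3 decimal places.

test statistic = 2.711

SE = σ/√n = 6/√30 = 1.0954
z = (x̄−μ₀)/SE = (75.97−73)/1.0954 = 2.7112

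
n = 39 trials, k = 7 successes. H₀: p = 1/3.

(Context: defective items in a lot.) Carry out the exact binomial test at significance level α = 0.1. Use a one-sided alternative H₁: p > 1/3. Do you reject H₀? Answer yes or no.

reject H₀: no

Exact binomial: n=39, k=7, p₀=1/3=0.3333
P(X≥7) from Σ C(n,i)·p₀^i·(1−p₀)^(n−i)
p-value (one-sided, H₁ greater) = 0.98976
At α=0.1: p ≥ α → fail to reject H₀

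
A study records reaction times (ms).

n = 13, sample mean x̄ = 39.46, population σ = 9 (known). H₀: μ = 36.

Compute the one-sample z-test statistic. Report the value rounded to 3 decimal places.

SE = σ/√n = 9/√13 = 2.4962
z = (x̄−μ₀)/SE = (39.46−36)/2.4962 = 1.3861

test statistic = 1.386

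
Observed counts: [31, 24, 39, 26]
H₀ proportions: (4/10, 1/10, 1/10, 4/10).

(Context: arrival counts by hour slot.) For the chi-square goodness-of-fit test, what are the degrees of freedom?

df = k − 1 = 4 − 1 = 3

degrees of freedom = 3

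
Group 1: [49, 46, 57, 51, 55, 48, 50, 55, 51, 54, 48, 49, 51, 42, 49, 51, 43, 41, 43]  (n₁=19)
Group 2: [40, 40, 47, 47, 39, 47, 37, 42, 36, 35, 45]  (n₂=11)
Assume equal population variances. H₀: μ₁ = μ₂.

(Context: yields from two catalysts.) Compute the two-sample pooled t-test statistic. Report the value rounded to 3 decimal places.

x̄₁=49.105, s₁=4.557, n₁=19
x̄₂=41.364, s₂=4.545, n₂=11
s_p² = [18·4.557² + 10·4.545²]/28 = 20.7262
SE = √(s_p²·(1/19+1/11)) = 1.7248
t = (49.105−41.364)/1.7248 = 4.4883
df = 28

test statistic = 4.488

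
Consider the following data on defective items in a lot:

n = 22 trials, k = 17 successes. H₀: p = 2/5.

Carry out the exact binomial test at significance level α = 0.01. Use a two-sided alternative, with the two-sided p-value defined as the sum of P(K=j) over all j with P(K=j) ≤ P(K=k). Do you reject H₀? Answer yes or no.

reject H₀: yes

Exact binomial: n=22, k=17, p₀=2/5=0.4000
P(X=j) = C(n,j)·p₀^j·(1−p₀)^(n−j); p = Σ P(X=j) over j with P(X=j) ≤ P(X=17)
p-value (two-sided) = 0.00063
At α=0.01: p < α → reject H₀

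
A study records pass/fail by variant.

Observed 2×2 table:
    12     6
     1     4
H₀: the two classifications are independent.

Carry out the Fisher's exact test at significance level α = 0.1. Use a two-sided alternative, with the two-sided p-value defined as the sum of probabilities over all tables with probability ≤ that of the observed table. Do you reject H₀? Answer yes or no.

reject H₀: no

Margins: r₁=18, r₂=5, c₁=13, c₂=10, n=23
p_obs = C(18,12)·C(5,1)/C(23,13); sum pmf over tables with pmf ≤ p_obs
p-value (two-sided) = 0.12687
At α=0.1: p ≥ α → fail to reject H₀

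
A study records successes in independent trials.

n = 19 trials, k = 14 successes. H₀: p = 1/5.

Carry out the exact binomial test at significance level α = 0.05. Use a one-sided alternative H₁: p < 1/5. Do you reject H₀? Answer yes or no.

Exact binomial: n=19, k=14, p₀=1/5=0.2000
P(X≤14) from Σ C(n,i)·p₀^i·(1−p₀)^(n−i)
p-value (one-sided, H₁ less) = 1.00000
At α=0.05: p ≥ α → fail to reject H₀

reject H₀: no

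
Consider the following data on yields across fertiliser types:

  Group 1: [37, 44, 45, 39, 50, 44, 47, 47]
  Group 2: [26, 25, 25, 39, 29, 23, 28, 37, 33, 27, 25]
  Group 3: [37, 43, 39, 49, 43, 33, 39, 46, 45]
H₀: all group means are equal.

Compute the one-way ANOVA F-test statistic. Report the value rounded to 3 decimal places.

Group means [44.12, 28.82, 41.56], grand mean 37.286
SSB = Σnᵢ(x̄ᵢ−x̄)² = 1326.981; SSW = ΣΣ(x−x̄ᵢ)² = 604.734
MSB = 1326.981/2 = 663.4903; MSW = 604.734/25 = 24.1893
F = MSB/MSW = 27.4290
df = (2, 25)

test statistic = 27.429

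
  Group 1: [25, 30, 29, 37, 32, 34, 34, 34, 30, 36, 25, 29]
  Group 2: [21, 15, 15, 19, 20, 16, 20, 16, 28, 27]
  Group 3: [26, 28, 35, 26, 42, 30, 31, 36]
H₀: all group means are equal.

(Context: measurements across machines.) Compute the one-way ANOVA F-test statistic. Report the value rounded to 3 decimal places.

test statistic = 21.310

Group means [31.25, 19.70, 31.75], grand mean 27.533
SSB = Σnᵢ(x̄ᵢ−x̄)² = 921.617; SSW = ΣΣ(x−x̄ᵢ)² = 583.850
MSB = 921.617/2 = 460.8083; MSW = 583.850/27 = 21.6241
F = MSB/MSW = 21.3100
df = (2, 27)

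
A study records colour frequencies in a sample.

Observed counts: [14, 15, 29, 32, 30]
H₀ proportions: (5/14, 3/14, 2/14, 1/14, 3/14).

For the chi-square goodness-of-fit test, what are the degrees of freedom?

degrees of freedom = 4

df = k − 1 = 5 − 1 = 4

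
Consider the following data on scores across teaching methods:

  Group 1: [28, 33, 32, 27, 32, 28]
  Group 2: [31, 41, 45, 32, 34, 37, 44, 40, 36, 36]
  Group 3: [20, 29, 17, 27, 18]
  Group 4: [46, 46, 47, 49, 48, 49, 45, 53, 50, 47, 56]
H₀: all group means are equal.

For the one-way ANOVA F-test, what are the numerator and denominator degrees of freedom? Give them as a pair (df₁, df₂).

degrees of freedom = [3, 28]

k = 4 groups, N = 32 total
df = (k−1, N−k) = (4−1, 32−4) = (3, 28)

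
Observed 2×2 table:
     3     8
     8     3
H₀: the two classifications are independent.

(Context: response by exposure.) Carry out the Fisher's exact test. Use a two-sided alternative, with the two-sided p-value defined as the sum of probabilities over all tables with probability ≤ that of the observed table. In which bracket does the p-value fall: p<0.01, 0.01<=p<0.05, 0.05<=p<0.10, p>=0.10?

p-value bracket: 0.05<=p<0.10

Margins: r₁=11, r₂=11, c₁=11, c₂=11, n=22
p_obs = C(11,3)·C(11,8)/C(22,11); sum pmf over tables with pmf ≤ p_obs
p-value (two-sided) = 0.08611
→ bracket: 0.05<=p<0.10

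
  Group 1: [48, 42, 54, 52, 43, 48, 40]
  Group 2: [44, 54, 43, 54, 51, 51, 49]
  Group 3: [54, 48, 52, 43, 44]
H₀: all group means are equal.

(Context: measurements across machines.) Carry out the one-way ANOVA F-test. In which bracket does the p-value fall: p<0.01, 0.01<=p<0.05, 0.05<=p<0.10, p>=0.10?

p-value bracket: p>=0.10

Group means [46.71, 49.43, 48.20], grand mean 48.105
SSB = Σnᵢ(x̄ᵢ−x̄)² = 25.847; SSW = ΣΣ(x−x̄ᵢ)² = 375.943
MSB = 25.847/2 = 12.9233; MSW = 375.943/16 = 23.4964
F = MSB/MSW = 0.5500
df = (2, 16)
p-value (upper-tail) = 0.58747
→ bracket: p>=0.10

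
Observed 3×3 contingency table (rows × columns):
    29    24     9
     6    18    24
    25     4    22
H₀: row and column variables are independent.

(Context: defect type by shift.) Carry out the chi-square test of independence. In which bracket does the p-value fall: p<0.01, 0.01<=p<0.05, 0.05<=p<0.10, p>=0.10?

Row totals [62, 48, 51], col totals [60, 46, 55], n=161
χ² = (29−23.11)²/23.11 + (24−17.71)²/17.71 + (9−21.18)²/21.18 + (6−17.89)²/17.89 + (18−13.71)²/13.71 + (24−16.40)²/16.40 + (25−19.01)²/19.01 + (4−14.57)²/14.57 + (22−17.42)²/17.42 = 34.2658
df = 4
p-value (upper-tail) = 0.00000
→ bracket: p<0.01

p-value bracket: p<0.01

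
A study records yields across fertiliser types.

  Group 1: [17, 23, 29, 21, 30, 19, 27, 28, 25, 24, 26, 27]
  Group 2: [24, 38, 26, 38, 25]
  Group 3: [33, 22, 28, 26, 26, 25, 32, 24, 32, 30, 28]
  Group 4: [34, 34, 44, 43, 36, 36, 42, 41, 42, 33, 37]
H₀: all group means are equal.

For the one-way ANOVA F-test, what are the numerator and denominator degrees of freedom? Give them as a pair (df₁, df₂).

degrees of freedom = [3, 35]

k = 4 groups, N = 39 total
df = (k−1, N−k) = (4−1, 39−4) = (3, 35)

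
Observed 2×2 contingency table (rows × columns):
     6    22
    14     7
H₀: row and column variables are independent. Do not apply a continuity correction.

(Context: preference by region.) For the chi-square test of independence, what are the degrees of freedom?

df = (r−1)(c−1) = (2−1)·(2−1) = 1

degrees of freedom = 1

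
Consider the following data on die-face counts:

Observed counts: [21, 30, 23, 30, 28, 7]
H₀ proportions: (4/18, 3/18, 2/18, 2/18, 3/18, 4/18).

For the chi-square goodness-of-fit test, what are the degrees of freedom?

df = k − 1 = 6 − 1 = 5

degrees of freedom = 5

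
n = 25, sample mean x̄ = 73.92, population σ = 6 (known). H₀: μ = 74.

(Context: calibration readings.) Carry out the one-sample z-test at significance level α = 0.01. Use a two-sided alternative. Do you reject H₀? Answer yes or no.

SE = σ/√n = 6/√25 = 1.2000
z = (x̄−μ₀)/SE = (73.92−74)/1.2000 = -0.0667
p-value (two-sided) = 0.94685
At α=0.01: p ≥ α → fail to reject H₀

reject H₀: no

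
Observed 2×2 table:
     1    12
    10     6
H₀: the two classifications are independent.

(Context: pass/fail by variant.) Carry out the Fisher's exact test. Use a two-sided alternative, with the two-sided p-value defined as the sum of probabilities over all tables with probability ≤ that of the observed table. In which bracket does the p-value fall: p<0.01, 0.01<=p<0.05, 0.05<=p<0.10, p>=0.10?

p-value bracket: p<0.01

Margins: r₁=13, r₂=16, c₁=11, c₂=18, n=29
p_obs = C(13,1)·C(16,10)/C(29,11); sum pmf over tables with pmf ≤ p_obs
p-value (two-sided) = 0.00575
→ bracket: p<0.01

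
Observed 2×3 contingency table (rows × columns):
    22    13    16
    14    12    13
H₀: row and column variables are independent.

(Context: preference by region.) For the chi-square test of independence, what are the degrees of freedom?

df = (r−1)(c−1) = (2−1)·(3−1) = 2

degrees of freedom = 2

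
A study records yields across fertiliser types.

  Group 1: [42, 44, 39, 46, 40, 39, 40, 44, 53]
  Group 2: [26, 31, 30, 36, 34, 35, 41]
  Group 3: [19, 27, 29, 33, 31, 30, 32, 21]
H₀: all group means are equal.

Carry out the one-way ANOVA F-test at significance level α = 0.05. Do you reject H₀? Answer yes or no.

Group means [43.00, 33.29, 27.75], grand mean 35.083
SSB = Σnᵢ(x̄ᵢ−x̄)² = 1016.905; SSW = ΣΣ(x−x̄ᵢ)² = 486.929
MSB = 1016.905/2 = 508.4524; MSW = 486.929/21 = 23.1871
F = MSB/MSW = 21.9283
df = (2, 21)
p-value (upper-tail) = 0.00001
At α=0.05: p < α → reject H₀

reject H₀: yes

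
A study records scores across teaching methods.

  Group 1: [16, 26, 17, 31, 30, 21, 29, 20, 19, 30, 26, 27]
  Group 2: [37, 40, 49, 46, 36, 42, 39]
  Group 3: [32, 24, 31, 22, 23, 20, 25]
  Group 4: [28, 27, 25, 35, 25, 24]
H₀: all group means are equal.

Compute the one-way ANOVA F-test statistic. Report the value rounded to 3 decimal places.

Group means [24.33, 41.29, 25.29, 27.33], grand mean 28.812
SSB = Σnᵢ(x̄ᵢ−x̄)² = 1430.018; SSW = ΣΣ(x−x̄ᵢ)² = 664.857
MSB = 1430.018/3 = 476.6726; MSW = 664.857/28 = 23.7449
F = MSB/MSW = 20.0747
df = (3, 28)

test statistic = 20.075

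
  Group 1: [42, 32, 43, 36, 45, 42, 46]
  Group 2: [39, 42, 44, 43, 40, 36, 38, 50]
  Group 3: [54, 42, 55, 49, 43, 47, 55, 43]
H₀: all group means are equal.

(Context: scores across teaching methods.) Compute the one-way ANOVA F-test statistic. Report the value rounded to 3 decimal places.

test statistic = 5.538

Group means [40.86, 41.50, 48.50], grand mean 43.739
SSB = Σnᵢ(x̄ᵢ−x̄)² = 279.578; SSW = ΣΣ(x−x̄ᵢ)² = 504.857
MSB = 279.578/2 = 139.7888; MSW = 504.857/20 = 25.2429
F = MSB/MSW = 5.5378
df = (2, 20)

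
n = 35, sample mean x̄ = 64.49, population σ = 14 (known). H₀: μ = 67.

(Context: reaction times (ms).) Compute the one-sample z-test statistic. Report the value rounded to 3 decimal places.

test statistic = -1.061

SE = σ/√n = 14/√35 = 2.3664
z = (x̄−μ₀)/SE = (64.49−67)/2.3664 = -1.0607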